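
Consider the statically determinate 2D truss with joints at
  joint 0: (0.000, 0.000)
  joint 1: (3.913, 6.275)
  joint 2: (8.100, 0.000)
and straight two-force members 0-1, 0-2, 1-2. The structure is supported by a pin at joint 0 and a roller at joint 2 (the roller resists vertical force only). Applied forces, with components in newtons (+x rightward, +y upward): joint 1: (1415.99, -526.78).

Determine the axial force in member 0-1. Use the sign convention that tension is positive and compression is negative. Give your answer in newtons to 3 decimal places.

N=3 nodes, M=3 members, R=3 reactions → 2N=6, M+R=6
member 0 (0-1): L=7.3951, (cx,cy)=(0.5291,0.8485)
member 1 (0-2): L=8.1000, (cx,cy)=(1.0000,0.0000)
member 2 (1-2): L=7.5436, (cx,cy)=(0.5550,-0.8318)
solve A·x = −loads:
  F[0-1] = +971.8554 N (tension)
  F[0-2] = +901.7467 N (tension)
  F[1-2] = -1624.6615 N (compression)
  Rx@0 = -1415.9900 N
  Ry@0 = -824.6555 N
  Ry@2 = +1351.4355 N

971.855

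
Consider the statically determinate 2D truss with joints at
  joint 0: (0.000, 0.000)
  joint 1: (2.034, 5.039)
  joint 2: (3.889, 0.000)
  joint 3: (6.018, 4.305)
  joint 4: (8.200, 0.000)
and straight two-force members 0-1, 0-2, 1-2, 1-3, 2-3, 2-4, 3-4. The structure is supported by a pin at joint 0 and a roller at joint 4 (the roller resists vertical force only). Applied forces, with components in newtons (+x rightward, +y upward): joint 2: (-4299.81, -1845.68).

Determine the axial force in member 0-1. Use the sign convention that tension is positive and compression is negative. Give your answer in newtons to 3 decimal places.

N=5 nodes, M=7 members, R=3 reactions → 2N=10, M+R=10
member 0 (0-1): L=5.4340, (cx,cy)=(0.3743,0.9273)
member 1 (0-2): L=3.8890, (cx,cy)=(1.0000,0.0000)
member 2 (1-2): L=5.3696, (cx,cy)=(0.3455,-0.9384)
member 3 (1-3): L=4.0511, (cx,cy)=(0.9834,-0.1812)
member 4 (2-3): L=4.8027, (cx,cy)=(0.4433,0.8964)
member 5 (2-4): L=4.3110, (cx,cy)=(1.0000,0.0000)
member 6 (3-4): L=4.8264, (cx,cy)=(0.4521,-0.8920)
solve A·x = −loads:
  F[0-1] = -1046.4012 N (compression)
  F[0-2] = -3908.1338 N (compression)
  F[1-2] = +1191.7143 N (tension)
  F[1-3] = -816.8909 N (compression)
  F[2-3] = +811.4197 N (tension)
  F[2-4] = +443.6721 N (tension)
  F[3-4] = -981.3655 N (compression)
  Rx@0 = +4299.8100 N
  Ry@0 = +970.3325 N
  Ry@4 = +875.3475 N

-1046.401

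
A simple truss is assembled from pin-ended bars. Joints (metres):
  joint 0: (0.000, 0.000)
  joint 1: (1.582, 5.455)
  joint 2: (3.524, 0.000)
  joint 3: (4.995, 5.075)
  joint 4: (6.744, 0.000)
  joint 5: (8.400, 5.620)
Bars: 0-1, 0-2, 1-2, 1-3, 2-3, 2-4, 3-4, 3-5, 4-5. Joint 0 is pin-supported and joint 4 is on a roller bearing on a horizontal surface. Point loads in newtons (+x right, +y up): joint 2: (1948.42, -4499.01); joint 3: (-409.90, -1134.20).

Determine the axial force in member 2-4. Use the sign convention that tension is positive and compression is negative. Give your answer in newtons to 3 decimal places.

993.398

N=6 nodes, M=9 members, R=3 reactions → 2N=12, M+R=12
member 0 (0-1): L=5.6798, (cx,cy)=(0.2785,0.9604)
member 1 (0-2): L=3.5240, (cx,cy)=(1.0000,0.0000)
member 2 (1-2): L=5.7904, (cx,cy)=(0.3354,-0.9421)
member 3 (1-3): L=3.4341, (cx,cy)=(0.9939,-0.1107)
member 4 (2-3): L=5.2839, (cx,cy)=(0.2784,0.9605)
member 5 (2-4): L=3.2200, (cx,cy)=(1.0000,0.0000)
member 6 (3-4): L=5.3679, (cx,cy)=(0.3258,-0.9454)
member 7 (3-5): L=3.4483, (cx,cy)=(0.9874,0.1580)
member 8 (4-5): L=5.8589, (cx,cy)=(0.2826,0.9592)
solve A·x = −loads:
  F[0-1] = -2864.0469 N (compression)
  F[0-2] = +2336.2503 N (tension)
  F[1-2] = +3138.4993 N (tension)
  F[1-3] = -1861.7675 N (compression)
  F[2-3] = +1605.7690 N (tension)
  F[2-4] = +993.3984 N (tension)
  F[3-4] = -3048.8788 N (compression)
  F[3-5] = -0.0000 N (tension)
  F[4-5] = +0.0000 N (tension)
  Rx@0 = -1538.5200 N
  Ry@0 = +2750.7074 N
  Ry@4 = +2882.5026 N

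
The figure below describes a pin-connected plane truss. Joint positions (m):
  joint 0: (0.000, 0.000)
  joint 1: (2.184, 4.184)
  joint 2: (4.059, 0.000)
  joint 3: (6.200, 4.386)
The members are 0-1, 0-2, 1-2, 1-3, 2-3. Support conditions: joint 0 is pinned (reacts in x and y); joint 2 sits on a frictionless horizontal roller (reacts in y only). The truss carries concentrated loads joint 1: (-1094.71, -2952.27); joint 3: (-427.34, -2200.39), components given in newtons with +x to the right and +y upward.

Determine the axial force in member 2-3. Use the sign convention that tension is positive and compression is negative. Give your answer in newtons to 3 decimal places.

-2485.667

N=4 nodes, M=5 members, R=3 reactions → 2N=8, M+R=8
member 0 (0-1): L=4.7197, (cx,cy)=(0.4627,0.8865)
member 1 (0-2): L=4.0590, (cx,cy)=(1.0000,0.0000)
member 2 (1-2): L=4.5849, (cx,cy)=(0.4089,-0.9126)
member 3 (1-3): L=4.0211, (cx,cy)=(0.9987,0.0502)
member 4 (2-3): L=4.8807, (cx,cy)=(0.4387,0.8986)
solve A·x = −loads:
  F[0-1] = -2022.9253 N (compression)
  F[0-2] = -585.9620 N (compression)
  F[1-2] = -1233.4660 N (compression)
  F[1-3] = +663.8854 N (tension)
  F[2-3] = -2485.6671 N (compression)
  Rx@0 = +1522.0500 N
  Ry@0 = +1793.3114 N
  Ry@2 = +3359.3486 N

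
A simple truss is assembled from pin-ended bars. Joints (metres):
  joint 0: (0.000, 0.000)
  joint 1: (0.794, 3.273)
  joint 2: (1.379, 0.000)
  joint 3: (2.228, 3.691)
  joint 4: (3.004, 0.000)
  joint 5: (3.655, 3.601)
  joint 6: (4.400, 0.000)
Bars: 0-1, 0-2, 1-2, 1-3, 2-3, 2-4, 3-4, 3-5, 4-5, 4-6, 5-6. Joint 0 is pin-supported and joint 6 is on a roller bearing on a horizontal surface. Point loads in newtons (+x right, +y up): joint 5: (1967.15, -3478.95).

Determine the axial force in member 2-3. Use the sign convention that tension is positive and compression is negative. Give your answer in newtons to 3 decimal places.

925.261

N=7 nodes, M=11 members, R=3 reactions → 2N=14, M+R=14
member 0 (0-1): L=3.3679, (cx,cy)=(0.2358,0.9718)
member 1 (0-2): L=1.3790, (cx,cy)=(1.0000,0.0000)
member 2 (1-2): L=3.3249, (cx,cy)=(0.1759,-0.9844)
member 3 (1-3): L=1.4937, (cx,cy)=(0.9600,0.2798)
member 4 (2-3): L=3.7874, (cx,cy)=(0.2242,0.9746)
member 5 (2-4): L=1.6250, (cx,cy)=(1.0000,0.0000)
member 6 (3-4): L=3.7717, (cx,cy)=(0.2057,-0.9786)
member 7 (3-5): L=1.4298, (cx,cy)=(0.9980,-0.0629)
member 8 (4-5): L=3.6594, (cx,cy)=(0.1779,0.9840)
member 9 (4-6): L=1.3960, (cx,cy)=(1.0000,0.0000)
member 10 (5-6): L=3.6773, (cx,cy)=(0.2026,-0.9793)
solve A·x = −loads:
  F[0-1] = +1050.4942 N (tension)
  F[0-2] = +1719.4928 N (tension)
  F[1-2] = -916.0045 N (compression)
  F[1-3] = +425.8396 N (tension)
  F[2-3] = +925.2614 N (tension)
  F[2-4] = +1350.9134 N (tension)
  F[3-4] = -1097.4697 N (compression)
  F[3-5] = +843.7067 N (tension)
  F[4-5] = +1091.3998 N (tension)
  F[4-6] = +930.9570 N (tension)
  F[5-6] = -4595.1264 N (compression)
  Rx@0 = -1967.1500 N
  Ry@0 = -1020.8840 N
  Ry@6 = +4499.8340 N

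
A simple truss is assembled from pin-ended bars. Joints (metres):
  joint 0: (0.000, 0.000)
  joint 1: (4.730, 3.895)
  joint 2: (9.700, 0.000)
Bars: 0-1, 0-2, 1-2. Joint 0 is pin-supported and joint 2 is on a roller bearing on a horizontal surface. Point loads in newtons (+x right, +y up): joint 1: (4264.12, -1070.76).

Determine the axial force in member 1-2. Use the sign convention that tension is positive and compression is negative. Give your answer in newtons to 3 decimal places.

N=3 nodes, M=3 members, R=3 reactions → 2N=6, M+R=6
member 0 (0-1): L=6.1273, (cx,cy)=(0.7720,0.6357)
member 1 (0-2): L=9.7000, (cx,cy)=(1.0000,0.0000)
member 2 (1-2): L=6.3144, (cx,cy)=(0.7871,-0.6168)
solve A·x = −loads:
  F[0-1] = +1830.5090 N (tension)
  F[0-2] = +2851.0516 N (tension)
  F[1-2] = -3622.2823 N (compression)
  Rx@0 = -4264.1200 N
  Ry@0 = -1163.6155 N
  Ry@2 = +2234.3755 N

-3622.282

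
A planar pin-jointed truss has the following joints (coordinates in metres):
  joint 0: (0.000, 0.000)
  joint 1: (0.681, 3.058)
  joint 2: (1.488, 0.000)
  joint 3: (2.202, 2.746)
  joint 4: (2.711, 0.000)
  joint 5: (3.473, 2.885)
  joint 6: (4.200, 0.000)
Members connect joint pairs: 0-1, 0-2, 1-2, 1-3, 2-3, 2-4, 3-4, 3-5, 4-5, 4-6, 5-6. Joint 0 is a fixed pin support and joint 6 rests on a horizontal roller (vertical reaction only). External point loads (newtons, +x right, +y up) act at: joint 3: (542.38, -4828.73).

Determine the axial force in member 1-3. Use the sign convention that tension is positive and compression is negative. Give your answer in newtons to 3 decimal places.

N=7 nodes, M=11 members, R=3 reactions → 2N=14, M+R=14
member 0 (0-1): L=3.1329, (cx,cy)=(0.2174,0.9761)
member 1 (0-2): L=1.4880, (cx,cy)=(1.0000,0.0000)
member 2 (1-2): L=3.1627, (cx,cy)=(0.2552,-0.9669)
member 3 (1-3): L=1.5527, (cx,cy)=(0.9796,-0.2009)
member 4 (2-3): L=2.8373, (cx,cy)=(0.2516,0.9678)
member 5 (2-4): L=1.2230, (cx,cy)=(1.0000,0.0000)
member 6 (3-4): L=2.7928, (cx,cy)=(0.1823,-0.9833)
member 7 (3-5): L=1.2786, (cx,cy)=(0.9941,0.1087)
member 8 (4-5): L=2.9839, (cx,cy)=(0.2554,0.9668)
member 9 (4-6): L=1.4890, (cx,cy)=(1.0000,0.0000)
member 10 (5-6): L=2.9752, (cx,cy)=(0.2444,-0.9697)
solve A·x = −loads:
  F[0-1] = -1990.0665 N (compression)
  F[0-2] = +974.9603 N (tension)
  F[1-2] = +2220.9842 N (tension)
  F[1-3] = -1020.0994 N (compression)
  F[2-3] = -2218.8710 N (compression)
  F[2-4] = +2100.0445 N (tension)
  F[3-4] = -3106.0270 N (compression)
  F[3-5] = -1543.0986 N (compression)
  F[4-5] = +3158.7354 N (tension)
  F[4-6] = +727.3143 N (tension)
  F[5-6] = -2976.4761 N (compression)
  Rx@0 = -542.3800 N
  Ry@0 = +1942.4826 N
  Ry@6 = +2886.2474 N

-1020.099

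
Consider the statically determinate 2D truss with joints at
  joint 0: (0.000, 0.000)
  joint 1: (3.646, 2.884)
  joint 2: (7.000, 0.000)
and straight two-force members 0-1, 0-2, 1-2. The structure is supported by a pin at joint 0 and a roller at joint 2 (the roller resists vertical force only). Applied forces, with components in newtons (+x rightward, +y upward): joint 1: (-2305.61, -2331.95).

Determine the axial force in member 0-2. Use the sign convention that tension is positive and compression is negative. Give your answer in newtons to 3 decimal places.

N=3 nodes, M=3 members, R=3 reactions → 2N=6, M+R=6
member 0 (0-1): L=4.6487, (cx,cy)=(0.7843,0.6204)
member 1 (0-2): L=7.0000, (cx,cy)=(1.0000,0.0000)
member 2 (1-2): L=4.4234, (cx,cy)=(0.7582,-0.6520)
solve A·x = −loads:
  F[0-1] = -3332.2116 N (compression)
  F[0-2] = +307.8394 N (tension)
  F[1-2] = -405.9950 N (compression)
  Rx@0 = +2305.6100 N
  Ry@0 = +2067.2485 N
  Ry@2 = +264.7015 N

307.839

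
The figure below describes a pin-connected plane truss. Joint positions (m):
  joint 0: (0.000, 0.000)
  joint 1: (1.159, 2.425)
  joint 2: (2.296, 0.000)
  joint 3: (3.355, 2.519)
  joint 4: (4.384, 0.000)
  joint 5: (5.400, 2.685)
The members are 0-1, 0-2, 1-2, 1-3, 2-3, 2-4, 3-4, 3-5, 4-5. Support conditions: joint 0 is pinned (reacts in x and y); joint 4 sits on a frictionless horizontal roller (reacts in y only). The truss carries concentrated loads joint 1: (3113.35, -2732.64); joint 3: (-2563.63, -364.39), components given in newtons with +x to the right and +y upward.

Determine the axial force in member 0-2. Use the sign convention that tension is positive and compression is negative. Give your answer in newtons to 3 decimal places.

1432.296

N=6 nodes, M=9 members, R=3 reactions → 2N=12, M+R=12
member 0 (0-1): L=2.6877, (cx,cy)=(0.4312,0.9022)
member 1 (0-2): L=2.2960, (cx,cy)=(1.0000,0.0000)
member 2 (1-2): L=2.6783, (cx,cy)=(0.4245,-0.9054)
member 3 (1-3): L=2.1980, (cx,cy)=(0.9991,0.0428)
member 4 (2-3): L=2.7326, (cx,cy)=(0.3875,0.9218)
member 5 (2-4): L=2.0880, (cx,cy)=(1.0000,0.0000)
member 6 (3-4): L=2.7211, (cx,cy)=(0.3782,-0.9257)
member 7 (3-5): L=2.0517, (cx,cy)=(0.9967,0.0809)
member 8 (4-5): L=2.8708, (cx,cy)=(0.3539,0.9353)
solve A·x = −loads:
  F[0-1] = -2046.7014 N (compression)
  F[0-2] = +1432.2955 N (tension)
  F[1-2] = -1144.5062 N (compression)
  F[1-3] = -3513.2740 N (compression)
  F[2-3] = +1124.1076 N (tension)
  F[2-4] = +510.7822 N (tension)
  F[3-4] = -1350.7018 N (compression)
  F[3-5] = -0.0000 N (compression)
  F[4-5] = +0.0000 N (tension)
  Rx@0 = -549.7200 N
  Ry@0 = +1846.6313 N
  Ry@4 = +1250.3987 N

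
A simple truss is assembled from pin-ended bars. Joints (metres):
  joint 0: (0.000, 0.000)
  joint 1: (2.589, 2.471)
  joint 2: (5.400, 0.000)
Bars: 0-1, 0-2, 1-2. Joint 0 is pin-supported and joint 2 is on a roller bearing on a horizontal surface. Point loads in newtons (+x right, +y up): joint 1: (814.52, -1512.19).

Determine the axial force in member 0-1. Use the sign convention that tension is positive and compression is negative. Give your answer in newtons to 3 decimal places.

N=3 nodes, M=3 members, R=3 reactions → 2N=6, M+R=6
member 0 (0-1): L=3.5789, (cx,cy)=(0.7234,0.6904)
member 1 (0-2): L=5.4000, (cx,cy)=(1.0000,0.0000)
member 2 (1-2): L=3.7427, (cx,cy)=(0.7511,-0.6602)
solve A·x = −loads:
  F[0-1] = -600.2941 N (compression)
  F[0-2] = +1248.7727 N (tension)
  F[1-2] = -1662.6615 N (compression)
  Rx@0 = -814.5200 N
  Ry@0 = +414.4606 N
  Ry@2 = +1097.7294 N

-600.294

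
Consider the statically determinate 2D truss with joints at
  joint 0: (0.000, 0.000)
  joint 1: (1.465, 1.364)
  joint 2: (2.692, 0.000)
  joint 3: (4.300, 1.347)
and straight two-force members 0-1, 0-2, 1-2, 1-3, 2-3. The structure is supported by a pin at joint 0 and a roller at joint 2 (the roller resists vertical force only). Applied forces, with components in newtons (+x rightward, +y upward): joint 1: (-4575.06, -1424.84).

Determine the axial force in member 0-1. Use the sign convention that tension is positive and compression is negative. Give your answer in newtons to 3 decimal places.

N=4 nodes, M=5 members, R=3 reactions → 2N=8, M+R=8
member 0 (0-1): L=2.0017, (cx,cy)=(0.7319,0.6814)
member 1 (0-2): L=2.6920, (cx,cy)=(1.0000,0.0000)
member 2 (1-2): L=1.8347, (cx,cy)=(0.6688,-0.7435)
member 3 (1-3): L=2.8351, (cx,cy)=(1.0000,-0.0060)
member 4 (2-3): L=2.0976, (cx,cy)=(0.7666,0.6422)
solve A·x = −loads:
  F[0-1] = -4354.9091 N (compression)
  F[0-2] = -1387.7657 N (compression)
  F[1-2] = +2075.0581 N (tension)
  F[1-3] = -0.0000 N (compression)
  F[2-3] = +0.0000 N (tension)
  Rx@0 = +4575.0600 N
  Ry@0 = +2967.5559 N
  Ry@2 = -1542.7159 N

-4354.909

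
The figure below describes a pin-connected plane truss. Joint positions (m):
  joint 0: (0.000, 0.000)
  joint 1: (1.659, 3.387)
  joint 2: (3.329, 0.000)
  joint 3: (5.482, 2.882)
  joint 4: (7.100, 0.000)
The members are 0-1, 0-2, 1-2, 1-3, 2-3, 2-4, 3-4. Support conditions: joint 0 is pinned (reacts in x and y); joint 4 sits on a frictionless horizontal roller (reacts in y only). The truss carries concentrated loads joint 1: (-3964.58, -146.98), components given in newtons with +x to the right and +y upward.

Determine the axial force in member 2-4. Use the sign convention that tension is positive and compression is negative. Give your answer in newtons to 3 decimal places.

-1042.509

N=5 nodes, M=7 members, R=3 reactions → 2N=10, M+R=10
member 0 (0-1): L=3.7715, (cx,cy)=(0.4399,0.8981)
member 1 (0-2): L=3.3290, (cx,cy)=(1.0000,0.0000)
member 2 (1-2): L=3.7763, (cx,cy)=(0.4422,-0.8969)
member 3 (1-3): L=3.8562, (cx,cy)=(0.9914,-0.1310)
member 4 (2-3): L=3.5974, (cx,cy)=(0.5985,0.8011)
member 5 (2-4): L=3.7710, (cx,cy)=(1.0000,0.0000)
member 6 (3-4): L=3.3051, (cx,cy)=(0.4895,-0.8720)
solve A·x = −loads:
  F[0-1] = -2231.3841 N (compression)
  F[0-2] = -2983.0376 N (compression)
  F[1-2] = +1744.6720 N (tension)
  F[1-3] = +2230.7051 N (tension)
  F[2-3] = -1953.2353 N (compression)
  F[2-4] = -1042.5088 N (compression)
  F[3-4] = +2129.5559 N (tension)
  Rx@0 = +3964.5800 N
  Ry@0 = +2003.9085 N
  Ry@4 = -1856.9285 N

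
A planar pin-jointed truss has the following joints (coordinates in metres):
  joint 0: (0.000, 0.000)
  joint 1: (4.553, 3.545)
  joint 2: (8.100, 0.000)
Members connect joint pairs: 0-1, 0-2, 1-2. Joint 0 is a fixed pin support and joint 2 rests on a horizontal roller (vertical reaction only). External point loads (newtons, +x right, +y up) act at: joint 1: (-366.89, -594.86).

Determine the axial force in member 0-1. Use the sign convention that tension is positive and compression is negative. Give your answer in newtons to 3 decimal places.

N=3 nodes, M=3 members, R=3 reactions → 2N=6, M+R=6
member 0 (0-1): L=5.7703, (cx,cy)=(0.7890,0.6143)
member 1 (0-2): L=8.1000, (cx,cy)=(1.0000,0.0000)
member 2 (1-2): L=5.0148, (cx,cy)=(0.7073,-0.7069)
solve A·x = −loads:
  F[0-1] = -685.3780 N (compression)
  F[0-2] = +173.8971 N (tension)
  F[1-2] = -245.8584 N (compression)
  Rx@0 = +366.8900 N
  Ry@0 = +421.0609 N
  Ry@2 = +173.7991 N

-685.378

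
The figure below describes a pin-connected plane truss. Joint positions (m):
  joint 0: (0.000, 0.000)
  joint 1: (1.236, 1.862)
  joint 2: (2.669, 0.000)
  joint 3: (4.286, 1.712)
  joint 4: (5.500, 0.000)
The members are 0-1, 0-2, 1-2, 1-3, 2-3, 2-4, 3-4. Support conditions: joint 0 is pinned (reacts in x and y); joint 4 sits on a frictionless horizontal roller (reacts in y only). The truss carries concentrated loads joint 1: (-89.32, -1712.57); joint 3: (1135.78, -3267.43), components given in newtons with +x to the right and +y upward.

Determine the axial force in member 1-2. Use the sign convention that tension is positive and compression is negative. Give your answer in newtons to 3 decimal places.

85.238

N=5 nodes, M=7 members, R=3 reactions → 2N=10, M+R=10
member 0 (0-1): L=2.2349, (cx,cy)=(0.5530,0.8332)
member 1 (0-2): L=2.6690, (cx,cy)=(1.0000,0.0000)
member 2 (1-2): L=2.3496, (cx,cy)=(0.6099,-0.7925)
member 3 (1-3): L=3.0537, (cx,cy)=(0.9988,-0.0491)
member 4 (2-3): L=2.3549, (cx,cy)=(0.6866,0.7270)
member 5 (2-4): L=2.8310, (cx,cy)=(1.0000,0.0000)
member 6 (3-4): L=2.0987, (cx,cy)=(0.5784,-0.8157)
solve A·x = −loads:
  F[0-1] = -2071.2010 N (compression)
  F[0-2] = +2191.9315 N (tension)
  F[1-2] = +85.2384 N (tension)
  F[1-3] = -1109.4773 N (compression)
  F[2-3] = -92.9172 N (compression)
  F[2-4] = +2307.7195 N (tension)
  F[3-4] = -3989.5551 N (compression)
  Rx@0 = -1046.4600 N
  Ry@0 = +1725.6213 N
  Ry@4 = +3254.3787 N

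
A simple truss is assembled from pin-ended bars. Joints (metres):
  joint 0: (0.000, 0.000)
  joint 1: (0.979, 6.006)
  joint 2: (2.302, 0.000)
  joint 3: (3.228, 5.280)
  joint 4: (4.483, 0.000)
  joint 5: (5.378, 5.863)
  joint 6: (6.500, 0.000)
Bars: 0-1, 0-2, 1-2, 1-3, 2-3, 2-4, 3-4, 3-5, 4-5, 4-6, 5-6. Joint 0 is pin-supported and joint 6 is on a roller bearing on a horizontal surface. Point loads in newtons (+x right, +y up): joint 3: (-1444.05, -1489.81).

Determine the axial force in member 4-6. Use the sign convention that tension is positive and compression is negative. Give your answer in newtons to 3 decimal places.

N=7 nodes, M=11 members, R=3 reactions → 2N=14, M+R=14
member 0 (0-1): L=6.0853, (cx,cy)=(0.1609,0.9870)
member 1 (0-2): L=2.3020, (cx,cy)=(1.0000,0.0000)
member 2 (1-2): L=6.1500, (cx,cy)=(0.2151,-0.9766)
member 3 (1-3): L=2.3633, (cx,cy)=(0.9516,-0.3072)
member 4 (2-3): L=5.3606, (cx,cy)=(0.1727,0.9850)
member 5 (2-4): L=2.1810, (cx,cy)=(1.0000,0.0000)
member 6 (3-4): L=5.4271, (cx,cy)=(0.2312,-0.9729)
member 7 (3-5): L=2.2276, (cx,cy)=(0.9651,0.2617)
member 8 (4-5): L=5.9309, (cx,cy)=(0.1509,0.9885)
member 9 (4-6): L=2.0170, (cx,cy)=(1.0000,0.0000)
member 10 (5-6): L=5.9694, (cx,cy)=(0.1880,-0.9822)
solve A·x = −loads:
  F[0-1] = -1948.3396 N (compression)
  F[0-2] = -1130.6004 N (compression)
  F[1-2] = +2231.3396 N (tension)
  F[1-3] = -833.7781 N (compression)
  F[2-3] = -2212.3557 N (compression)
  F[2-4] = -268.4220 N (compression)
  F[3-4] = +488.5439 N (tension)
  F[3-5] = +161.0613 N (tension)
  F[4-5] = -480.8080 N (compression)
  F[4-6] = -82.8918 N (compression)
  F[5-6] = +441.0105 N (tension)
  Rx@0 = +1444.0500 N
  Ry@0 = +1922.9604 N
  Ry@6 = -433.1504 N

-82.892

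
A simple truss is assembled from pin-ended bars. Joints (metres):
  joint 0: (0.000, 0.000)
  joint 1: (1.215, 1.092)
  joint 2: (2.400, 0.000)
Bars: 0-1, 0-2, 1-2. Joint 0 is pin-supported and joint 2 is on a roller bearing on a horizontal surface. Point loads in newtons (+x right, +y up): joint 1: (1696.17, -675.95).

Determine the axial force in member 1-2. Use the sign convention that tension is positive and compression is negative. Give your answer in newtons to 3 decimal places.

-1643.826

N=3 nodes, M=3 members, R=3 reactions → 2N=6, M+R=6
member 0 (0-1): L=1.6336, (cx,cy)=(0.7438,0.6685)
member 1 (0-2): L=2.4000, (cx,cy)=(1.0000,0.0000)
member 2 (1-2): L=1.6114, (cx,cy)=(0.7354,-0.6777)
solve A·x = −loads:
  F[0-1] = +655.2506 N (tension)
  F[0-2] = +1208.8270 N (tension)
  F[1-2] = -1643.8257 N (compression)
  Rx@0 = -1696.1700 N
  Ry@0 = -438.0070 N
  Ry@2 = +1113.9570 N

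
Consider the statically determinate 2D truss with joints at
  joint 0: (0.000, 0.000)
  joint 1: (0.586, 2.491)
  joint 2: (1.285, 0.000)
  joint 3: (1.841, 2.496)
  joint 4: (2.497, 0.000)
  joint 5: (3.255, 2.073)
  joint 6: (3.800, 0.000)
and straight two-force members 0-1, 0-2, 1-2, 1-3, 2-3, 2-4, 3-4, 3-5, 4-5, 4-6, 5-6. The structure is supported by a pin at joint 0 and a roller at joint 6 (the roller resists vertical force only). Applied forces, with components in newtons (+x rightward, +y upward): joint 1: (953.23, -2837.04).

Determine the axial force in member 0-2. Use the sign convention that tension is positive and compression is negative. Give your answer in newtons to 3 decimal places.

1370.716

N=7 nodes, M=11 members, R=3 reactions → 2N=14, M+R=14
member 0 (0-1): L=2.5590, (cx,cy)=(0.2290,0.9734)
member 1 (0-2): L=1.2850, (cx,cy)=(1.0000,0.0000)
member 2 (1-2): L=2.5872, (cx,cy)=(0.2702,-0.9628)
member 3 (1-3): L=1.2550, (cx,cy)=(1.0000,0.0040)
member 4 (2-3): L=2.5572, (cx,cy)=(0.2174,0.9761)
member 5 (2-4): L=1.2120, (cx,cy)=(1.0000,0.0000)
member 6 (3-4): L=2.5808, (cx,cy)=(0.2542,-0.9672)
member 7 (3-5): L=1.4759, (cx,cy)=(0.9580,-0.2866)
member 8 (4-5): L=2.2072, (cx,cy)=(0.3434,0.9392)
member 9 (4-6): L=1.3030, (cx,cy)=(1.0000,0.0000)
member 10 (5-6): L=2.1434, (cx,cy)=(0.2543,-0.9671)
solve A·x = −loads:
  F[0-1] = -1823.1161 N (compression)
  F[0-2] = +1370.7159 N (tension)
  F[1-2] = -1107.8363 N (compression)
  F[1-3] = -1071.4151 N (compression)
  F[2-3] = +1092.7804 N (tension)
  F[2-4] = +833.8063 N (tension)
  F[3-4] = -912.2676 N (compression)
  F[3-5] = -628.2750 N (compression)
  F[4-5] = +939.4373 N (tension)
  F[4-6] = +279.3010 N (tension)
  F[5-6] = -1098.4701 N (compression)
  Rx@0 = -953.2300 N
  Ry@0 = +1774.6712 N
  Ry@6 = +1062.3688 N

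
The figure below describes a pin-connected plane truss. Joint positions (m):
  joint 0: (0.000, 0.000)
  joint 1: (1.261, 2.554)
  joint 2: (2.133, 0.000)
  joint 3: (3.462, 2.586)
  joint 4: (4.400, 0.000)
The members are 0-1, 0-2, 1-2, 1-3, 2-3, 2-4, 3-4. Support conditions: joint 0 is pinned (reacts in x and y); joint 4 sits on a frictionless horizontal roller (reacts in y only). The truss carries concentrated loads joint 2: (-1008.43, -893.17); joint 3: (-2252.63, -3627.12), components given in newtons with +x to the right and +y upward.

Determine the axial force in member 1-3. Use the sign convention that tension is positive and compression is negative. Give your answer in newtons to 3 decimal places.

-2125.476

N=5 nodes, M=7 members, R=3 reactions → 2N=10, M+R=10
member 0 (0-1): L=2.8483, (cx,cy)=(0.4427,0.8967)
member 1 (0-2): L=2.1330, (cx,cy)=(1.0000,0.0000)
member 2 (1-2): L=2.6988, (cx,cy)=(0.3231,-0.9464)
member 3 (1-3): L=2.2012, (cx,cy)=(0.9999,0.0145)
member 4 (2-3): L=2.9075, (cx,cy)=(0.4571,0.8894)
member 5 (2-4): L=2.2670, (cx,cy)=(1.0000,0.0000)
member 6 (3-4): L=2.7509, (cx,cy)=(0.3410,-0.9401)
solve A·x = −loads:
  F[0-1] = -2852.0795 N (compression)
  F[0-2] = -1998.4042 N (compression)
  F[1-2] = +2669.6527 N (tension)
  F[1-3] = -2125.4759 N (compression)
  F[2-3] = -1836.3491 N (compression)
  F[2-4] = +712.0009 N (tension)
  F[3-4] = -2088.0767 N (compression)
  Rx@0 = +3261.0600 N
  Ry@0 = +2557.3537 N
  Ry@4 = +1962.9363 N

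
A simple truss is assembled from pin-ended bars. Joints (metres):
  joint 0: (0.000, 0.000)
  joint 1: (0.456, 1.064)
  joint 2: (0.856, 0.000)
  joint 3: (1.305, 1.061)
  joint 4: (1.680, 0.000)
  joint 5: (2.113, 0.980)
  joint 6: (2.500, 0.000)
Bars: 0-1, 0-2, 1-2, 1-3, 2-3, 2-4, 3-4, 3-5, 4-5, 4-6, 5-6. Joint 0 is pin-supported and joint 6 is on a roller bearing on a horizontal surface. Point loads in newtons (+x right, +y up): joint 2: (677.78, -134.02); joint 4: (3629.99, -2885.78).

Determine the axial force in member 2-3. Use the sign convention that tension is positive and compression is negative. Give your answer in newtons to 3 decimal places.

-981.173

N=7 nodes, M=11 members, R=3 reactions → 2N=14, M+R=14
member 0 (0-1): L=1.1576, (cx,cy)=(0.3939,0.9191)
member 1 (0-2): L=0.8560, (cx,cy)=(1.0000,0.0000)
member 2 (1-2): L=1.1367, (cx,cy)=(0.3519,-0.9360)
member 3 (1-3): L=0.8490, (cx,cy)=(1.0000,-0.0035)
member 4 (2-3): L=1.1521, (cx,cy)=(0.3897,0.9209)
member 5 (2-4): L=0.8240, (cx,cy)=(1.0000,0.0000)
member 6 (3-4): L=1.1253, (cx,cy)=(0.3332,-0.9428)
member 7 (3-5): L=0.8120, (cx,cy)=(0.9950,-0.0997)
member 8 (4-5): L=1.0714, (cx,cy)=(0.4041,0.9147)
member 9 (4-6): L=0.8200, (cx,cy)=(1.0000,0.0000)
member 10 (5-6): L=1.0536, (cx,cy)=(0.3673,-0.9301)
solve A·x = −loads:
  F[0-1] = -1125.6846 N (compression)
  F[0-2] = +4751.1989 N (tension)
  F[1-2] = +1108.5136 N (tension)
  F[1-3] = -833.5140 N (compression)
  F[2-3] = -981.1727 N (compression)
  F[2-4] = +4845.8863 N (tension)
  F[3-4] = +1124.3647 N (tension)
  F[3-5] = -1598.5501 N (compression)
  F[4-5] = +1995.9460 N (tension)
  F[4-6] = +783.9248 N (tension)
  F[5-6] = -2134.3124 N (compression)
  Rx@0 = -4307.7700 N
  Ry@0 = +1034.6674 N
  Ry@6 = +1985.1326 N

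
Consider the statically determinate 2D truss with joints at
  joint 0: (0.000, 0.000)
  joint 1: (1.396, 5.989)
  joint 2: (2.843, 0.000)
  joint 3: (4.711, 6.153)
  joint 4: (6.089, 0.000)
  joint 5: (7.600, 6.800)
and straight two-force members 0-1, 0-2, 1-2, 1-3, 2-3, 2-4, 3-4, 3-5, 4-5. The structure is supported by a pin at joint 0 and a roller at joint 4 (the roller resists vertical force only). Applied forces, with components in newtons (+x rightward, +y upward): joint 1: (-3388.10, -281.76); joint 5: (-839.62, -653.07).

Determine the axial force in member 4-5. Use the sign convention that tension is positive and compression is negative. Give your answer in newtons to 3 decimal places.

-501.325

N=6 nodes, M=9 members, R=3 reactions → 2N=12, M+R=12
member 0 (0-1): L=6.1495, (cx,cy)=(0.2270,0.9739)
member 1 (0-2): L=2.8430, (cx,cy)=(1.0000,0.0000)
member 2 (1-2): L=6.1613, (cx,cy)=(0.2349,-0.9720)
member 3 (1-3): L=3.3191, (cx,cy)=(0.9988,0.0494)
member 4 (2-3): L=6.4303, (cx,cy)=(0.2905,0.9569)
member 5 (2-4): L=3.2460, (cx,cy)=(1.0000,0.0000)
member 6 (3-4): L=6.3054, (cx,cy)=(0.2185,-0.9758)
member 7 (3-5): L=2.9606, (cx,cy)=(0.9758,0.2185)
member 8 (4-5): L=6.9659, (cx,cy)=(0.2169,0.9762)
solve A·x = −loads:
  F[0-1] = -4441.1655 N (compression)
  F[0-2] = -3219.5374 N (compression)
  F[1-2] = +4230.3659 N (tension)
  F[1-3] = +1388.1028 N (tension)
  F[2-3] = -4297.3707 N (compression)
  F[2-4] = -977.6436 N (compression)
  F[3-4] = +3975.8844 N (tension)
  F[3-5] = -748.9793 N (compression)
  F[4-5] = -501.3247 N (compression)
  Rx@0 = +4227.7200 N
  Ry@0 = +4325.2189 N
  Ry@4 = -3390.3889 N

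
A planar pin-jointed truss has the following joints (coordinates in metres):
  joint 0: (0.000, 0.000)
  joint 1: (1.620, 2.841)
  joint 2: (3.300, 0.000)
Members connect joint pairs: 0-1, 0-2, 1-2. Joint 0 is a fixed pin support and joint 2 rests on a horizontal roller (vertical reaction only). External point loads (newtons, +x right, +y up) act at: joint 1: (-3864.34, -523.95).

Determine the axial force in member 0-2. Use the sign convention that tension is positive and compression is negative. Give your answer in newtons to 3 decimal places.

-1815.200

N=3 nodes, M=3 members, R=3 reactions → 2N=6, M+R=6
member 0 (0-1): L=3.2704, (cx,cy)=(0.4953,0.8687)
member 1 (0-2): L=3.3000, (cx,cy)=(1.0000,0.0000)
member 2 (1-2): L=3.3006, (cx,cy)=(0.5090,-0.8608)
solve A·x = −loads:
  F[0-1] = -4136.7640 N (compression)
  F[0-2] = -1815.2005 N (compression)
  F[1-2] = +3566.1749 N (tension)
  Rx@0 = +3864.3400 N
  Ry@0 = +3593.5836 N
  Ry@2 = -3069.6336 N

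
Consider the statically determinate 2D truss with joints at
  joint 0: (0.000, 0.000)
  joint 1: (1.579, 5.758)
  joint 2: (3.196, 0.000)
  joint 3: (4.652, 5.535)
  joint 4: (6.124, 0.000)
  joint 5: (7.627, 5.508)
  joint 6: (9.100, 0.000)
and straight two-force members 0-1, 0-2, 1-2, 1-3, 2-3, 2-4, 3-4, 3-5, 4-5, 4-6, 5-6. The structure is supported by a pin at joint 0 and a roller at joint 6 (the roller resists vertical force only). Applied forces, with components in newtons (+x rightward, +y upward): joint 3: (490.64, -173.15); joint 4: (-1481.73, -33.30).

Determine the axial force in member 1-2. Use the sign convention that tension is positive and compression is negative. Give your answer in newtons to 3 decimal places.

N=7 nodes, M=11 members, R=3 reactions → 2N=14, M+R=14
member 0 (0-1): L=5.9706, (cx,cy)=(0.2645,0.9644)
member 1 (0-2): L=3.1960, (cx,cy)=(1.0000,0.0000)
member 2 (1-2): L=5.9807, (cx,cy)=(0.2704,-0.9628)
member 3 (1-3): L=3.0811, (cx,cy)=(0.9974,-0.0724)
member 4 (2-3): L=5.7233, (cx,cy)=(0.2544,0.9671)
member 5 (2-4): L=2.9280, (cx,cy)=(1.0000,0.0000)
member 6 (3-4): L=5.7274, (cx,cy)=(0.2570,-0.9664)
member 7 (3-5): L=2.9751, (cx,cy)=(1.0000,-0.0091)
member 8 (4-5): L=5.7094, (cx,cy)=(0.2633,0.9647)
member 9 (4-6): L=2.9760, (cx,cy)=(1.0000,0.0000)
member 10 (5-6): L=5.7016, (cx,cy)=(0.2584,-0.9661)
solve A·x = −loads:
  F[0-1] = +210.3943 N (tension)
  F[0-2] = -1046.7316 N (compression)
  F[1-2] = -219.4178 N (compression)
  F[1-3] = +115.2674 N (tension)
  F[2-3] = +218.4326 N (tension)
  F[2-4] = -1161.6241 N (compression)
  F[3-4] = -387.0526 N (compression)
  F[3-5] = -220.6384 N (compression)
  F[4-5] = +422.2446 N (tension)
  F[4-6] = +109.4730 N (tension)
  F[5-6] = -423.7387 N (compression)
  Rx@0 = +991.0900 N
  Ry@0 = -202.9033 N
  Ry@6 = +409.3533 N

-219.418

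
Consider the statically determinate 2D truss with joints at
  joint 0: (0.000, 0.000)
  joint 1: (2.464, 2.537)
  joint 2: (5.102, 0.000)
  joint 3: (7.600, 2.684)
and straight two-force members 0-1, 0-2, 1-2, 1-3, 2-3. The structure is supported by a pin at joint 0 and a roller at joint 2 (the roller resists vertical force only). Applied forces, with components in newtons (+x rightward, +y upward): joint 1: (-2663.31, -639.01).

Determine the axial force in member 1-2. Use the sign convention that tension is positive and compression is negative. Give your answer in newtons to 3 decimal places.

1465.343

N=4 nodes, M=5 members, R=3 reactions → 2N=8, M+R=8
member 0 (0-1): L=3.5366, (cx,cy)=(0.6967,0.7174)
member 1 (0-2): L=5.1020, (cx,cy)=(1.0000,0.0000)
member 2 (1-2): L=3.6600, (cx,cy)=(0.7208,-0.6932)
member 3 (1-3): L=5.1381, (cx,cy)=(0.9996,0.0286)
member 4 (2-3): L=3.6666, (cx,cy)=(0.6813,0.7320)
solve A·x = −loads:
  F[0-1] = -2306.7451 N (compression)
  F[0-2] = -1056.1757 N (compression)
  F[1-2] = +1465.3434 N (tension)
  F[1-3] = -0.0000 N (compression)
  F[2-3] = +0.0000 N (tension)
  Rx@0 = +2663.3100 N
  Ry@0 = +1654.7483 N
  Ry@2 = -1015.7383 N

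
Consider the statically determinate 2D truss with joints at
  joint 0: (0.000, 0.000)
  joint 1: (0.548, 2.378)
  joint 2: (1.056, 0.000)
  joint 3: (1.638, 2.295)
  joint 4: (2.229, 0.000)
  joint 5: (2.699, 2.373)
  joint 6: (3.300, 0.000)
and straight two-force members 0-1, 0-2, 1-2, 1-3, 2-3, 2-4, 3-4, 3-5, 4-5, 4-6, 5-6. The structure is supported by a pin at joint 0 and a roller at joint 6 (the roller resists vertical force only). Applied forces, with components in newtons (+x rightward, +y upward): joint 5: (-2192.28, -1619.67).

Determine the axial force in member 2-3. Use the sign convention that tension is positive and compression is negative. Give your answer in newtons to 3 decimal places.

-1997.027

N=7 nodes, M=11 members, R=3 reactions → 2N=14, M+R=14
member 0 (0-1): L=2.4403, (cx,cy)=(0.2246,0.9745)
member 1 (0-2): L=1.0560, (cx,cy)=(1.0000,0.0000)
member 2 (1-2): L=2.4317, (cx,cy)=(0.2089,-0.9779)
member 3 (1-3): L=1.0932, (cx,cy)=(0.9971,-0.0759)
member 4 (2-3): L=2.3676, (cx,cy)=(0.2458,0.9693)
member 5 (2-4): L=1.1730, (cx,cy)=(1.0000,0.0000)
member 6 (3-4): L=2.3699, (cx,cy)=(0.2494,-0.9684)
member 7 (3-5): L=1.0639, (cx,cy)=(0.9973,0.0733)
member 8 (4-5): L=2.4191, (cx,cy)=(0.1943,0.9809)
member 9 (4-6): L=1.0710, (cx,cy)=(1.0000,0.0000)
member 10 (5-6): L=2.4479, (cx,cy)=(0.2455,-0.9694)
solve A·x = −loads:
  F[0-1] = -1920.4734 N (compression)
  F[0-2] = -1761.0181 N (compression)
  F[1-2] = +1979.4296 N (tension)
  F[1-3] = -847.2325 N (compression)
  F[2-3] = -1997.0273 N (compression)
  F[2-4] = -856.5964 N (compression)
  F[3-4] = +1797.0623 N (tension)
  F[3-5] = -1788.6494 N (compression)
  F[4-5] = -1774.0912 N (compression)
  F[4-6] = -63.7609 N (compression)
  F[5-6] = +259.7036 N (tension)
  Rx@0 = +2192.2800 N
  Ry@0 = +1871.4249 N
  Ry@6 = -251.7549 N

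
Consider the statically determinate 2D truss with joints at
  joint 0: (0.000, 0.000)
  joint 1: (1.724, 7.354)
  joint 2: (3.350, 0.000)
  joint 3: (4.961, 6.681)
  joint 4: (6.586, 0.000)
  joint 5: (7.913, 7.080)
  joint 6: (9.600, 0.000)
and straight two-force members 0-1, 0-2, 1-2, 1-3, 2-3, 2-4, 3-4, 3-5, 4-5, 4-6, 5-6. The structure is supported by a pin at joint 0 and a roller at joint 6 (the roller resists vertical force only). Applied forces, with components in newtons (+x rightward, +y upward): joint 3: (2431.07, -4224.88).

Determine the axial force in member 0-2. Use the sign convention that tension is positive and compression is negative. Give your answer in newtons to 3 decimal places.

2513.053

N=7 nodes, M=11 members, R=3 reactions → 2N=14, M+R=14
member 0 (0-1): L=7.5534, (cx,cy)=(0.2282,0.9736)
member 1 (0-2): L=3.3500, (cx,cy)=(1.0000,0.0000)
member 2 (1-2): L=7.5316, (cx,cy)=(0.2159,-0.9764)
member 3 (1-3): L=3.3062, (cx,cy)=(0.9791,-0.2036)
member 4 (2-3): L=6.8725, (cx,cy)=(0.2344,0.9721)
member 5 (2-4): L=3.2360, (cx,cy)=(1.0000,0.0000)
member 6 (3-4): L=6.8758, (cx,cy)=(0.2363,-0.9717)
member 7 (3-5): L=2.9788, (cx,cy)=(0.9910,0.1339)
member 8 (4-5): L=7.2033, (cx,cy)=(0.1842,0.9829)
member 9 (4-6): L=3.0140, (cx,cy)=(1.0000,0.0000)
member 10 (5-6): L=7.2782, (cx,cy)=(0.2318,-0.9728)
solve A·x = −loads:
  F[0-1] = -359.1936 N (compression)
  F[0-2] = +2513.0532 N (tension)
  F[1-2] = +393.7142 N (tension)
  F[1-3] = -170.5529 N (compression)
  F[2-3] = -395.4478 N (compression)
  F[2-4] = +2690.7502 N (tension)
  F[3-4] = -4223.5876 N (compression)
  F[3-5] = -1707.9520 N (compression)
  F[4-5] = +4175.4015 N (tension)
  F[4-6] = +923.3627 N (tension)
  F[5-6] = -3983.6569 N (compression)
  Rx@0 = -2431.0700 N
  Ry@0 = +349.7125 N
  Ry@6 = +3875.1675 N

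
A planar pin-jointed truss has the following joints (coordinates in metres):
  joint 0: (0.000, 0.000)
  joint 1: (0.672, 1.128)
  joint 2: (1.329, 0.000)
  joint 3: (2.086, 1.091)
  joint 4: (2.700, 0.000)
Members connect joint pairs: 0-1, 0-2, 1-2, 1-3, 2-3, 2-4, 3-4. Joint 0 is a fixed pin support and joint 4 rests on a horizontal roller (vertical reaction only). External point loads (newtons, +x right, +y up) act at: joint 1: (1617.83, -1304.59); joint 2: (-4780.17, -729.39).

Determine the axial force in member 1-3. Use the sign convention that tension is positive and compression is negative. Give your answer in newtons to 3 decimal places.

N=5 nodes, M=7 members, R=3 reactions → 2N=10, M+R=10
member 0 (0-1): L=1.3130, (cx,cy)=(0.5118,0.8591)
member 1 (0-2): L=1.3290, (cx,cy)=(1.0000,0.0000)
member 2 (1-2): L=1.3054, (cx,cy)=(0.5033,-0.8641)
member 3 (1-3): L=1.4145, (cx,cy)=(0.9997,-0.0262)
member 4 (2-3): L=1.3279, (cx,cy)=(0.5701,0.8216)
member 5 (2-4): L=1.3710, (cx,cy)=(1.0000,0.0000)
member 6 (3-4): L=1.2519, (cx,cy)=(0.4905,-0.8715)
solve A·x = −loads:
  F[0-1] = -784.9673 N (compression)
  F[0-2] = -2760.5897 N (compression)
  F[1-2] = -678.5150 N (compression)
  F[1-3] = -1678.6586 N (compression)
  F[2-3] = +1601.4004 N (tension)
  F[2-4] = +765.1719 N (tension)
  F[3-4] = -1560.1399 N (compression)
  Rx@0 = +3162.3400 N
  Ry@0 = +674.3667 N
  Ry@4 = +1359.6133 N

-1678.659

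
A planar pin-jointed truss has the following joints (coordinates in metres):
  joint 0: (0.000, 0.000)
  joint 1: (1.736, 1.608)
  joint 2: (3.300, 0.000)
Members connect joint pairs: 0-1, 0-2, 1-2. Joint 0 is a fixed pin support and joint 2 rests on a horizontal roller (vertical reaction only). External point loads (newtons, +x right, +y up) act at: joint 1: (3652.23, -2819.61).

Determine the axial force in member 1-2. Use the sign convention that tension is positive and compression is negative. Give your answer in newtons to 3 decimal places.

N=3 nodes, M=3 members, R=3 reactions → 2N=6, M+R=6
member 0 (0-1): L=2.3663, (cx,cy)=(0.7336,0.6795)
member 1 (0-2): L=3.3000, (cx,cy)=(1.0000,0.0000)
member 2 (1-2): L=2.2432, (cx,cy)=(0.6972,-0.7168)
solve A·x = −loads:
  F[0-1] = +652.3618 N (tension)
  F[0-2] = +3173.6340 N (tension)
  F[1-2] = -4551.7673 N (compression)
  Rx@0 = -3652.2300 N
  Ry@0 = -443.3078 N
  Ry@2 = +3262.9178 N

-4551.767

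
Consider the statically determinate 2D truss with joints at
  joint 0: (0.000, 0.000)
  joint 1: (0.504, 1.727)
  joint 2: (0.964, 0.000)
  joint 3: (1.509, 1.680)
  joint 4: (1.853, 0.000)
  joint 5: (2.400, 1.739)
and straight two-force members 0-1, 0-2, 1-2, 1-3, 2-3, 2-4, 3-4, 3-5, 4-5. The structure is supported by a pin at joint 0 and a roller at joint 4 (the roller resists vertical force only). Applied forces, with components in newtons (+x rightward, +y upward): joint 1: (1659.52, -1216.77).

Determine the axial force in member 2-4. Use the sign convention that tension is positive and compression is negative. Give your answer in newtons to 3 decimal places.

384.467

N=6 nodes, M=9 members, R=3 reactions → 2N=12, M+R=12
member 0 (0-1): L=1.7990, (cx,cy)=(0.2801,0.9600)
member 1 (0-2): L=0.9640, (cx,cy)=(1.0000,0.0000)
member 2 (1-2): L=1.7872, (cx,cy)=(0.2574,-0.9663)
member 3 (1-3): L=1.0061, (cx,cy)=(0.9989,-0.0467)
member 4 (2-3): L=1.7662, (cx,cy)=(0.3086,0.9512)
member 5 (2-4): L=0.8890, (cx,cy)=(1.0000,0.0000)
member 6 (3-4): L=1.7149, (cx,cy)=(0.2006,-0.9797)
member 7 (3-5): L=0.8930, (cx,cy)=(0.9978,0.0661)
member 8 (4-5): L=1.8230, (cx,cy)=(0.3001,0.9539)
solve A·x = −loads:
  F[0-1] = +688.4241 N (tension)
  F[0-2] = +1466.6584 N (tension)
  F[1-2] = -1895.7242 N (compression)
  F[1-3] = -979.7989 N (compression)
  F[2-3] = +1925.8358 N (tension)
  F[2-4] = +384.4665 N (tension)
  F[3-4] = -1916.5850 N (compression)
  F[3-5] = -0.0000 N (tension)
  F[4-5] = -0.0000 N (tension)
  Rx@0 = -1659.5200 N
  Ry@0 = -660.8572 N
  Ry@4 = +1877.6272 N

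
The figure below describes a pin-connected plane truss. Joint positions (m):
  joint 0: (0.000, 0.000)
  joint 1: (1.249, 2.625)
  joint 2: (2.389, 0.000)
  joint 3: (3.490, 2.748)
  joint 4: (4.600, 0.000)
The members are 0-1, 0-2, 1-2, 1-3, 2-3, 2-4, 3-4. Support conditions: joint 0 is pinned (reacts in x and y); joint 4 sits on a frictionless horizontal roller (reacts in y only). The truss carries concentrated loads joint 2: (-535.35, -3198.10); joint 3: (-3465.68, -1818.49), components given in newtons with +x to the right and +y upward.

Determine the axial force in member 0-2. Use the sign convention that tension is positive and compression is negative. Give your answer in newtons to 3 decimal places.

N=5 nodes, M=7 members, R=3 reactions → 2N=10, M+R=10
member 0 (0-1): L=2.9070, (cx,cy)=(0.4297,0.9030)
member 1 (0-2): L=2.3890, (cx,cy)=(1.0000,0.0000)
member 2 (1-2): L=2.8619, (cx,cy)=(0.3983,-0.9172)
member 3 (1-3): L=2.2444, (cx,cy)=(0.9985,0.0548)
member 4 (2-3): L=2.9604, (cx,cy)=(0.3719,0.9283)
member 5 (2-4): L=2.2110, (cx,cy)=(1.0000,0.0000)
member 6 (3-4): L=2.9637, (cx,cy)=(0.3745,-0.9272)
solve A·x = −loads:
  F[0-1] = -4481.0379 N (compression)
  F[0-2] = -2075.7380 N (compression)
  F[1-2] = +4196.2280 N (tension)
  F[1-3] = -3602.2427 N (compression)
  F[2-3] = -701.1281 N (compression)
  F[2-4] = +391.9090 N (tension)
  F[3-4] = -1046.4022 N (compression)
  Rx@0 = +4001.0300 N
  Ry@0 = +4046.3504 N
  Ry@4 = +970.2396 N

-2075.738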